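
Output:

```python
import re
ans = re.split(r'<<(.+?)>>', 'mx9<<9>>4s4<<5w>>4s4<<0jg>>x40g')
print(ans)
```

A `+?`/`*?`/`{m,n}?` starts at its minimum and grows only as far as needed for what follows to match.
`re.split` interleaves the captured-group text with the surrounding fragments.

['mx9', '9', '4s4', '5w', '4s4', '0jg', 'x40g']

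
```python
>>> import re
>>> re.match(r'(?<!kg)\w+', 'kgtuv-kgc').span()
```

(0, 5)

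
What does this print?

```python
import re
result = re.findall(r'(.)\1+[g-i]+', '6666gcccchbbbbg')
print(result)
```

`\1` has to match the exact text group 1 already captured.
Because there's exactly one group, `findall` drops the full match and keeps group 1 from each hit.

['6', 'c', 'b']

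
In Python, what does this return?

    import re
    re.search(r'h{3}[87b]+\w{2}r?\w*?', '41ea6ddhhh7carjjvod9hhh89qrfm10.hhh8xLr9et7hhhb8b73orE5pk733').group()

'hhh7car'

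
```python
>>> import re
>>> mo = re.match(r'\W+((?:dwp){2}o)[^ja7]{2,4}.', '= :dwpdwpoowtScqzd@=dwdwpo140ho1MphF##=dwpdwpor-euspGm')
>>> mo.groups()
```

Pattern: one or more of a non-word character; then the literal 'dwp' repeated 2 times, then a literal 'o' (captured); then 2 to 4 of any character except [ja7], then any character.
With `match`, the pattern is implicitly anchored at the beginning.
The match spans [0:15] → '= :dwpdwpoowtSc'.
Captured: group 1 = 'dwpdwpo'.

('dwpdwpo',)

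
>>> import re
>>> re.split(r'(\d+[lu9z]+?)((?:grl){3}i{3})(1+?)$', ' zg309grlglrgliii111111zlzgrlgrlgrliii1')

[' zg309grlglrgliii', '111111zlz', 'grlgrlgrliii', '1', '']

The pattern matches one or more of a digit, then one or more of one of [lu9z] (lazy) (captured); then the literal 'grl' repeated 3 times, then exactly 3 of a literal 'i' (captured); then one or more of a literal '1' (lazy) (captured); then anchored at the end.
With a capturing group present, the delimiter's captured portion is kept in the result list.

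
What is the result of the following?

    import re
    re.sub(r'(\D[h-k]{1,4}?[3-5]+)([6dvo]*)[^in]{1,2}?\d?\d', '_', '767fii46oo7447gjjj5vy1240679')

'767_7_40679'

This matches a non-digit, then 1 to 4 of a character in [h-k] (lazy), then one or more of a character in [3-5] (captured); then zero or more of one of [6dvo] (captured); then 1 to 2 of any character except [in] (lazy), then optionally a digit, then a digit.
Each match is replaced by '_'.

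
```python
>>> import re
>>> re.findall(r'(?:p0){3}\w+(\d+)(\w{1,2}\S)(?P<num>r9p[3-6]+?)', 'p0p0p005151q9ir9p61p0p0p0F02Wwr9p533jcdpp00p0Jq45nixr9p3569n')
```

This matches the literal 'p0' repeated 3 times, then one or more of a word character; then one or more of a digit (captured); then 1 to 2 of a word character, then a non-whitespace character (captured); then the literal 'r9p', then one or more of a character in [3-6] (lazy) (captured as 'num').
Scanning left to right: at [0:56] match 'p0p0p005151q9ir9p61p0p0p0F02Wwr9p533jcdpp00p0Jq45nixr9p3', groups = ('5', 'nix', 'r9p3').
3 groups means the one result is a tuple of 3 captured strings — 1 here.

[('5', 'nix', 'r9p3')]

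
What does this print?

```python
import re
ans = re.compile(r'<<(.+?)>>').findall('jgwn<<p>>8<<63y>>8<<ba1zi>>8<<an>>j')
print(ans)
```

['p', '63y', 'ba1zi', 'an']

With the lazy modifier that quantifier settles for the fewest repetitions that let the rest of the pattern succeed (the atoms after it are unaffected and can still be greedy).
One capturing group, so `findall` returns just the captured substring from each match — 4 in all.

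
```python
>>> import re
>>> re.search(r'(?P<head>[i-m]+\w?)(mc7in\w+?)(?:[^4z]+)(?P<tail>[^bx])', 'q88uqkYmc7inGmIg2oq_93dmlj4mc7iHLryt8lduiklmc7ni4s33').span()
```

(5, 27)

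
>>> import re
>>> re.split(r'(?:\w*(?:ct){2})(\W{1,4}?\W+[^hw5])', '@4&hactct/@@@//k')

['@4&', '/@@@//k', '']

The pattern matches zero or more of a word character, then the literal 'ct' repeated 2 times (non-capturing group); then 1 to 4 of a non-word character (lazy), then one or more of a non-word character, then any character except [hw5] (captured).
Matches to split on: at [3:16] → 'hactct/@@@//k'.
`re.split` interleaves the captured-group text with the surrounding fragments.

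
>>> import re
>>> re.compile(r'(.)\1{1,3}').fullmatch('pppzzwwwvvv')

None

`re.fullmatch` requires the pattern to consume the entire string.
Here there's no way to consume every character, so the call returns None.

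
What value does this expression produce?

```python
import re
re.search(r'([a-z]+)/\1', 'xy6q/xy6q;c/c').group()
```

'c/c'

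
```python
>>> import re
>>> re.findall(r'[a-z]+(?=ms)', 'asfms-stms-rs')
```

['asf', 'st']

The lookaround is zero-width — it requires the adjacent text to match without consuming it, so the asserted text isn't part of the match.
Walking the string: at [0:3] → 'asf'; at [6:8] → 'st'.
No capturing groups, so `findall` returns the 2 full match strings.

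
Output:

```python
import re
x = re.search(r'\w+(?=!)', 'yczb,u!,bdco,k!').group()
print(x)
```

Because the assertion is zero-width, the text it checks is not consumed and won't appear in the result.
Unlike `match`, `search` isn't anchored — it looks for the pattern anywhere in the string.
The match spans [5:6] → 'u'.

u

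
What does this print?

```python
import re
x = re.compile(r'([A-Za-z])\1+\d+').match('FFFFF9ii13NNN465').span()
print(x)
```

`match` is anchored at position 0; if the pattern doesn't fit there, it returns None.
The match spans [0:6] → 'FFFFF9'.

(0, 6)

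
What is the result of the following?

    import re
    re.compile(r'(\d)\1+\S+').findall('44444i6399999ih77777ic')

['4']

`\1` is not a pattern — it's the concrete string captured by group 1, re-applied verbatim.
Scanning left to right: at [0:22] match '44444i6399999ih77777ic', group 1 = '4'.
With a single group, `findall` returns only what that group captured — 1 item.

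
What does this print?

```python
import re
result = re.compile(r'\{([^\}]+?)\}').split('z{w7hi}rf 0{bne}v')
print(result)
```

['z', 'w7hi', 'rf 0', 'bne', 'v']

Matches to split on: at [1:7] → '{w7hi}'; at [11:16] → '{bne}'.
With a capturing group present, the delimiter's captured portion is kept in the result list.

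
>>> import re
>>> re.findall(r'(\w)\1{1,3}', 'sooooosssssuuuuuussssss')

['o', 's', 'u', 'u', 's', 's']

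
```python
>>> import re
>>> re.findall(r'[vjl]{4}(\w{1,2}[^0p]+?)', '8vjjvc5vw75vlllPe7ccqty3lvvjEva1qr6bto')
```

['c5v', 'Pe7', 'Eva']

The `?` after the quantifier makes it lazy — it takes as little as possible before letting the rest of the pattern try.
With a single group, `findall` returns only what that group captured — 3 items.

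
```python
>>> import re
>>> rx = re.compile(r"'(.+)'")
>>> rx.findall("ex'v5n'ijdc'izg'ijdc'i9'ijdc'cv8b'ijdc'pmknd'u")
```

Scanning left to right: at [2:45] match "'v5n'ijdc'izg'ijdc'i9'ijdc'cv8b'ijdc'pmknd'", group 1 = "v5n'ijdc'izg'ijdc'i9'ijdc'cv8b'ijdc'pmknd".
Because there's exactly one group, `findall` drops the full match and keeps group 1 from the one hit.

["v5n'ijdc'izg'ijdc'i9'ijdc'cv8b'ijdc'pmknd"]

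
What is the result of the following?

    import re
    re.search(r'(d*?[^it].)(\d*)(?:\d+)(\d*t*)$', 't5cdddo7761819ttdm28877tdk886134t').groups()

The match spans [24:33] → 'dk886134t'.
Captured: group 1 = 'dk', group 2 = '88613', group 3 = 't'.

('dk', '88613', 't')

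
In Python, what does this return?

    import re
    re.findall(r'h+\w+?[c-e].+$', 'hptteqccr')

['hptteqccr']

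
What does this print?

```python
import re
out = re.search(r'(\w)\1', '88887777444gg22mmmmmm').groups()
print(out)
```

('8',)

`\1` is not a pattern — it's the concrete string captured by group 1, re-applied verbatim.
`search` walks the string left to right and returns the first match it finds.
The match spans [0:2] → '88'.
Captured: group 1 = '8'.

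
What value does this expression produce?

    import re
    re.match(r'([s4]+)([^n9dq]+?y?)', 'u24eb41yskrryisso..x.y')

This matches one or more of one of [s4] (captured); then one or more of any character except [n9dq] (lazy), then optionally the literal 'y' (captured).
`match` is anchored at position 0; if the pattern doesn't fit there, it returns None.
Here the pattern fails at index 0, so the call returns None.

None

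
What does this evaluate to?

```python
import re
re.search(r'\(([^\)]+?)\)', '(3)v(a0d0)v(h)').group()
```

'(3)'

The match spans [0:3] → '(3)'.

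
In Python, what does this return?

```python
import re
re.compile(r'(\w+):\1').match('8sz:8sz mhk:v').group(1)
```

'8sz'

`\1` has to match the exact text group 1 already captured.
`re.match` won't scan ahead — the pattern has to work from the very first character.
The match spans [0:7] → '8sz:8sz'.
Captured: group 1 = '8sz'.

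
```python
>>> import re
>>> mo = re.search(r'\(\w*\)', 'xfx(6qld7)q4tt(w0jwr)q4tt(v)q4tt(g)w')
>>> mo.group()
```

'(6qld7)'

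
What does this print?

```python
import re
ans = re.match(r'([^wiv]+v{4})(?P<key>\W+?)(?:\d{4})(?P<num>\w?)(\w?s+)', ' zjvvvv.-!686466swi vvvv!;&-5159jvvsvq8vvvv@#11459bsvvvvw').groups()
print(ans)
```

Pattern: one or more of any character except [wiv], then exactly 4 of a literal 'v' (captured); then one or more of a non-word character (lazy) (captured as 'key'); then exactly 4 of a digit (non-capturing group); then optionally a word character (captured as 'num'); then optionally a word character, then one or more of a literal 's' (captured).
`re.match` won't scan ahead — the pattern has to work from the very first character.
The match spans [0:17] → ' zjvvvv.-!686466s'.
Captured: group 1 = ' zjvvvv', group 2 = '.-!', group 3 = '6', group 4 = '6s'.

(' zjvvvv', '.-!', '6', '6s')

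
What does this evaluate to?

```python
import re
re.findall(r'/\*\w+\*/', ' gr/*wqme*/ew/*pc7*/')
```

['/*wqme*/', '/*pc7*/']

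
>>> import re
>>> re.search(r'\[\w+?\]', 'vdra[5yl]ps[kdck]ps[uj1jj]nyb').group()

'[5yl]'

The match spans [4:9] → '[5yl]'.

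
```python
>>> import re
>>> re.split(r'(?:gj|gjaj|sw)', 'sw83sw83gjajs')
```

Alternation isn't longest-match — the leftmost alternative that fits at this position is chosen.
`split` removes every match and returns the 4 fragments in between.

['', '83', '83', 'ajs']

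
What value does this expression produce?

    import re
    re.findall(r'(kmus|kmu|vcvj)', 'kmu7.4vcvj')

['kmu', 'vcvj']

Matches: at [0:3] match 'kmu', group 1 = 'kmu'; at [6:10] match 'vcvj', group 1 = 'vcvj'.
One capturing group, so `findall` returns just the captured substring from each match — 2 in all.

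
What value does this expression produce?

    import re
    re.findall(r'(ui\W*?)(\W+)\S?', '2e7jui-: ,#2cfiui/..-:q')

[('ui', '-: ,#'), ('ui', '/..-:')]

Pattern: the literal 'ui', then zero or more of a non-word character (lazy) (captured); then one or more of a non-word character (captured); then optionally a non-whitespace character.
Walking the string: at [4:12] match 'ui-: ,#2', groups = ('ui', '-: ,#'); at [15:23] match 'ui/..-:q', groups = ('ui', '/..-:').
With 2 capturing groups, `findall` returns a 2-tuple per match.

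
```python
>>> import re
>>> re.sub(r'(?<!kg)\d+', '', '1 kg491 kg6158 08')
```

' kg4 kg6 '

A negative assertion filters positions out without eating any characters.
Each match is replaced by ''.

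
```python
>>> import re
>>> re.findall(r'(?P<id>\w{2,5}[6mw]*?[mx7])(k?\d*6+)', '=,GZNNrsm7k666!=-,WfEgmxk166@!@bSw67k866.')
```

[('ZNNrsm7', 'k666'), ('WfEgmx', 'k166'), ('bSw67', 'k866')]

Pattern: 2 to 5 of a word character, then zero or more of one of [6mw] (lazy), then one of [mx7] (captured as 'id'); then optionally the literal 'k', then zero or more of a digit, then one or more of a literal '6' (captured).
Walking the string: at [3:14] match 'ZNNrsm7k666', groups = ('ZNNrsm7', 'k666'); at [18:28] match 'WfEgmxk166', groups = ('WfEgmx', 'k166'); at [31:40] match 'bSw67k866', groups = ('bSw67', 'k866').
`findall` packs the 2 group values into a tuple for every match.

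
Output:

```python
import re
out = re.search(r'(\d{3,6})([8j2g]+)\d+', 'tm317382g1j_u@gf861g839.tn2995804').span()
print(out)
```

(2, 10)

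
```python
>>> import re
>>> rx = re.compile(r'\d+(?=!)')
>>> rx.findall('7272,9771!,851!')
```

Lookahead/lookbehind check context without consuming it, so the matched span excludes the asserted characters.
Walking the string: at [5:9] → '9771'; at [11:14] → '851'.
No capturing groups, so `findall` returns the 2 full match strings.

['9771', '851']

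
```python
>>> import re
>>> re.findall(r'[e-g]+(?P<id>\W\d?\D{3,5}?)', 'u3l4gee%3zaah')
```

Because the quantifier is non-greedy, it stops expanding at the earliest point where the rest of the pattern can succeed.
Because there's exactly one group, `findall` drops the full match and keeps group 1 from the one hit.

['%3zaa']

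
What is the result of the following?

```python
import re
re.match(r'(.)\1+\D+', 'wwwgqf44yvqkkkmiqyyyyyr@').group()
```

A backreference is literal: `\1` must see the identical characters the first group matched.
With `match`, the pattern is implicitly anchored at the beginning.
The match spans [0:6] → 'wwwgqf'.
Captured: group 1 = 'w'.

'wwwgqf'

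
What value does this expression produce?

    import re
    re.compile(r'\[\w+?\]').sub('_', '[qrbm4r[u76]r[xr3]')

`sub` substitutes '_' at each match site.

'[qrbm4r_r_'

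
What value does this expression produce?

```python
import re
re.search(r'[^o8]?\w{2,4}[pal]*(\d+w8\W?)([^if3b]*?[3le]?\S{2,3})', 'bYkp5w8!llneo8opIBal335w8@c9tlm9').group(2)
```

The match spans [0:12] → 'bYkp5w8!llne'.
Captured: group 1 = '5w8!', group 2 = 'llne'.

'llne'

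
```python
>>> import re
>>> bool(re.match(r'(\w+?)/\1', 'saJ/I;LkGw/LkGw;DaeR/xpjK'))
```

False

With `match`, the pattern is implicitly anchored at the beginning.
Here position 0 doesn't satisfy it, so the call returns None, and `bool(None)` is False.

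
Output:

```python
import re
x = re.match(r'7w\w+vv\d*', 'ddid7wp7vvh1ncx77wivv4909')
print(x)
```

None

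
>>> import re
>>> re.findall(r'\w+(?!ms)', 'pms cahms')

A negative assertion filters positions out without eating any characters.
Walking the string: at [0:3] → 'pms'; at [4:9] → 'cahms'.
`findall` yields the raw match text (2 of them) because the pattern has no groups.

['pms', 'cahms']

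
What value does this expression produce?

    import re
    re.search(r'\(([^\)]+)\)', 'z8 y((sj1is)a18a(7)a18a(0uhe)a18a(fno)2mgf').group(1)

'(sj1is'

Unlike `match`, `search` isn't anchored — it looks for the pattern anywhere in the string.
The match spans [4:12] → '((sj1is)'.
Captured: group 1 = '(sj1is'.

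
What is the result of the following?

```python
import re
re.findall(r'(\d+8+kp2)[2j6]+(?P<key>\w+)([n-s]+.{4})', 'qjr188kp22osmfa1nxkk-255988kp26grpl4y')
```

The pattern matches one or more of a digit, then one or more of the literal '8', then the literal 'kp2' (captured); then one or more of one of [2j6]; then one or more of a word character (captured as 'key'); then one or more of a character in [n-s], then exactly 4 of any character (captured).
Scanning left to right: at [3:21] match '188kp22osmfa1nxkk-', groups = ('188kp2', 'osmfa1', 'nxkk-'); at [21:37] match '255988kp26grpl4y', groups = ('255988kp2', 'g', 'rpl4y').
`findall` packs the 3 group values into a tuple for every match.

[('188kp2', 'osmfa1', 'nxkk-'), ('255988kp2', 'g', 'rpl4y')]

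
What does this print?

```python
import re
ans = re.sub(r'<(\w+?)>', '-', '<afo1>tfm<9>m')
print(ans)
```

-tfm-m

Matches: at [0:6] → '<afo1>'; at [9:12] → '<9>'.
Each match is replaced by '-'.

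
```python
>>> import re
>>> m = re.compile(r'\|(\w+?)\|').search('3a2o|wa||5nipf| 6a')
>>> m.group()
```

'|wa|'

Unlike `match`, `search` isn't anchored — it looks for the pattern anywhere in the string.
The match spans [4:8] → '|wa|'.
Captured: group 1 = 'wa'.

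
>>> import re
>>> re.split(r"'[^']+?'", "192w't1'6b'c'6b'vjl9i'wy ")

Splitting on the pattern gives 4 pieces.

['192w', '6b', '6b', 'wy ']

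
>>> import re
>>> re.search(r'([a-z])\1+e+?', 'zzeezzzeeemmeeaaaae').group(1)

After group 1 captures some text, `\1` only succeeds where that same text appears again.
`search` walks the string left to right and returns the first match it finds.
The match spans [0:3] → 'zze'.
Captured: group 1 = 'z'.

'z'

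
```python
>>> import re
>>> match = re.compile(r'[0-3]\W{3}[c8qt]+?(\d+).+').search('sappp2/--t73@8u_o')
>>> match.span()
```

(5, 17)

The pattern matches a character in [0-3], then exactly 3 of a non-word character, then one or more of one of [c8qt] (lazy); then one or more of a digit (captured); then one or more of any character.
`re.search` tries every starting position until one works.
The match spans [5:17] → '2/--t73@8u_o'.
Captured: group 1 = '73'.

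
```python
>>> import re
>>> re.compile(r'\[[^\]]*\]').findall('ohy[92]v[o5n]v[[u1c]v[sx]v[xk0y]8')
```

['[92]', '[o5n]', '[[u1c]', '[sx]', '[xk0y]']

Since nothing is captured, `findall` lists the 5 matched substrings directly.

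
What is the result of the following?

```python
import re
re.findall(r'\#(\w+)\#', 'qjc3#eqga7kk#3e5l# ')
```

Scanning left to right: at [4:13] match '#eqga7kk#', group 1 = 'eqga7kk'.
With a single group, `findall` returns only what that group captured — 1 item.

['eqga7kk']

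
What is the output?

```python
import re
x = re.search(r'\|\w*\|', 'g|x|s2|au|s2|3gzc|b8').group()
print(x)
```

|x|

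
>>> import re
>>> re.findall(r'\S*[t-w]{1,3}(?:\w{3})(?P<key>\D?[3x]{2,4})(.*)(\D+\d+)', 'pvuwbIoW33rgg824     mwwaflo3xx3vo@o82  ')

[('W33', 'rgg824     mwwaflo3xx3vo@', 'o82')]

With 3 capturing groups, `findall` returns a 3-tuple per match.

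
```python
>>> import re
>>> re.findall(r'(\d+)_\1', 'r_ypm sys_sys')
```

[]

With a single group, `findall` returns only what that group captured — 0 items.
Nothing in the string satisfies the pattern, so the list is empty.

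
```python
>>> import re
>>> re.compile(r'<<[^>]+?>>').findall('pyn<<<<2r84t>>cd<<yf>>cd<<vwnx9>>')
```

['<<<<2r84t>>', '<<yf>>', '<<vwnx9>>']

Matches: at [3:14] → '<<<<2r84t>>'; at [16:22] → '<<yf>>'; at [24:33] → '<<vwnx9>>'.
With no groups in the pattern, `findall` gives back each whole match — 3 here.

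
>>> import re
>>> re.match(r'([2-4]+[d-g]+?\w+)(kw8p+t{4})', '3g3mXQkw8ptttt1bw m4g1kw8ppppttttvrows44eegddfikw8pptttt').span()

(0, 14)

`match` is anchored at position 0; if the pattern doesn't fit there, it returns None.
The match spans [0:14] → '3g3mXQkw8ptttt'.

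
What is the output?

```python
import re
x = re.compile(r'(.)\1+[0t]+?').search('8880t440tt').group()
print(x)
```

The backreference `\1` re-matches whatever the first group consumed, character for character.
Unlike `match`, `search` isn't anchored — it looks for the pattern anywhere in the string.
The match spans [0:4] → '8880'.
Captured: group 1 = '8'.

8880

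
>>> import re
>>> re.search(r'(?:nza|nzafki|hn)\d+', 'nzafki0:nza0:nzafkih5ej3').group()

`re.search` scans for the first position where the pattern succeeds.
The match spans [0:7] → 'nzafki0'.

'nzafki0'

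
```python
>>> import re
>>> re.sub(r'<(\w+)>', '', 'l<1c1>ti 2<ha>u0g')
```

'lti 2u0g'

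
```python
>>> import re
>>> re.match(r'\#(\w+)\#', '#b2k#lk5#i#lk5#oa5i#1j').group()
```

'#b2k#'

`match` is anchored at position 0; if the pattern doesn't fit there, it returns None.
The match spans [0:5] → '#b2k#'.
Captured: group 1 = 'b2k'.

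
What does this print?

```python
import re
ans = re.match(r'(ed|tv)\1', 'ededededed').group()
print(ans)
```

After group 1 captures some text, `\1` only succeeds where that same text appears again.
With `match`, the pattern is implicitly anchored at the beginning.
The match spans [0:4] → 'eded'.
Captured: group 1 = 'ed'.

eded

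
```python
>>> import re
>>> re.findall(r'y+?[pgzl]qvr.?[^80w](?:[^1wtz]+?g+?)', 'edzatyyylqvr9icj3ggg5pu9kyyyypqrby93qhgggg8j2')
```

['yyylqvr9icj3g']

The pattern matches one or more of a literal 'y' (lazy), then one of [pgzl]; then the literal 'qvr', then optionally any character, then any character except [80w]; then one or more of any character except [1wtz] (lazy), then one or more of a literal 'g' (lazy) (non-capturing group).
Since nothing is captured, `findall` lists the 1 matched substring directly.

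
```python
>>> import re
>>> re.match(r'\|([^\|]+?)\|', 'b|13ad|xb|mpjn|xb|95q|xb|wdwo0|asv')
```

`re.match` only tries the pattern at the start of the string.
Here the string doesn't start with a match, so the call returns None.

None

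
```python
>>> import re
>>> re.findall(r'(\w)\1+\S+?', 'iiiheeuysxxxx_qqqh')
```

A backreference is literal: `\1` must see the identical characters the first group matched.
Scanning left to right: at [0:4] match 'iiih', group 1 = 'i'; at [4:7] match 'eeu', group 1 = 'e'; at [9:14] match 'xxxx_', group 1 = 'x'; at [14:18] match 'qqqh', group 1 = 'q'.
With a single group, `findall` returns only what that group captured — 4 items.

['i', 'e', 'x', 'q']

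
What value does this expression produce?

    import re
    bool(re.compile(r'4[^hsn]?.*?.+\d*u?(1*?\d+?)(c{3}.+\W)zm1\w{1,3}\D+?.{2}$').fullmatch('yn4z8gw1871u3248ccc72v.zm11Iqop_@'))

False

This matches a literal '4', then optionally any character except [hsn], then zero or more of any character (lazy); then one or more of any character, then zero or more of a digit, then optionally a literal 'u'; then zero or more of the literal '1' (lazy), then one or more of a digit (lazy) (captured); then exactly 3 of the literal 'c', then one or more of any character, then a non-word character (captured); then the literal 'zm1', then 1 to 3 of a word character; then one or more of a non-digit (lazy), then exactly 2 of any character; then anchored at the end.
`re.fullmatch` is like wrapping the pattern in `^…$` (in single-line mode).
Here there's no way to consume every character, so the call returns None, and `bool(None)` is False.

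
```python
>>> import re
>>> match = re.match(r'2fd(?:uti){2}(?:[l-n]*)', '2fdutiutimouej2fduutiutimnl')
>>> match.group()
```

Pattern: the literal '2fd', then the literal 'uti' repeated 2 times; then zero or more of a character in [l-n] (non-capturing group).
With `match`, the pattern is implicitly anchored at the beginning.
The match spans [0:10] → '2fdutiutim'.

'2fdutiutim'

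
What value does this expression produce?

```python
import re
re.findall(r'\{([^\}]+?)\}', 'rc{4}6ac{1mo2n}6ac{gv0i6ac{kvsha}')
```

['4', '1mo2n', 'gv0i6ac{kvsha']

With a single group, `findall` returns only what that group captured — 3 items.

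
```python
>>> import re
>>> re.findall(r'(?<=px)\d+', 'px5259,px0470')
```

['5259', '0470']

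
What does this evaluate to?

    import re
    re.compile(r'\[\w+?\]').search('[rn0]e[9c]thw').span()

`re.search` scans for the first position where the pattern succeeds.
The match spans [0:5] → '[rn0]'.

(0, 5)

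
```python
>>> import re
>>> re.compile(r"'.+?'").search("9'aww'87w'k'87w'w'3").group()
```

"'aww'"

With the lazy modifier that quantifier settles for the fewest repetitions that let the rest of the pattern succeed (the atoms after it are unaffected and can still be greedy).
The match spans [1:6] → "'aww'".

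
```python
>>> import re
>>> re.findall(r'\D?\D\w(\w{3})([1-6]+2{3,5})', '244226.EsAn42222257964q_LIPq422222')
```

[('An4', '22222'), ('IPq', '422222')]

Pattern: optionally a non-digit, then a non-digit, then a word character; then exactly 3 of a word character (captured); then one or more of a character in [1-6], then 3 to 5 of the literal '2' (captured).
Matches: at [6:17] match '.EsAn422222', groups = ('An4', '22222'); at [22:34] match 'q_LIPq422222', groups = ('IPq', '422222').
With 2 capturing groups, `findall` returns a 2-tuple per match.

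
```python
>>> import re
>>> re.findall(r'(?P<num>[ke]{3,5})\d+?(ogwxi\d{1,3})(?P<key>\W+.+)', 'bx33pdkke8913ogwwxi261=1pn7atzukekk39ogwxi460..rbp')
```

Pattern: 3 to 5 of one of [ke] (captured as 'num'); then one or more of a digit (lazy); then the literal 'ogw', then the literal 'xi', then 1 to 3 of a digit (captured); then one or more of a non-word character, then one or more of any character (captured as 'key').
Matches: at [31:50] match 'kekk39ogwxi460..rbp', groups = ('kekk', 'ogwxi460', '..rbp').
With 3 capturing groups, `findall` returns a 3-tuple per match.

[('kekk', 'ogwxi460', '..rbp')]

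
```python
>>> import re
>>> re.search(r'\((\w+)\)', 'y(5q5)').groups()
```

`re.search` tries every starting position until one works.
The match spans [1:6] → '(5q5)'.
Captured: group 1 = '5q5'.

('5q5',)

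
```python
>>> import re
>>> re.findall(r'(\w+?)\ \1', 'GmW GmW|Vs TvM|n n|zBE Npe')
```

After group 1 captures some text, `\1` only succeeds where that same text appears again.
With a single group, `findall` returns only what that group captured — 2 items.

['GmW', 'n']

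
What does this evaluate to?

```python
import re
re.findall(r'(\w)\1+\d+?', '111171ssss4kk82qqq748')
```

['1', 's', 'k', 'q']

A backreference is literal: `\1` must see the identical characters the first group matched.
Walking the string: at [0:5] match '11117', group 1 = '1'; at [6:11] match 'ssss4', group 1 = 's'; at [11:14] match 'kk8', group 1 = 'k'; at [15:19] match 'qqq7', group 1 = 'q'.
With a single group, `findall` returns only what that group captured — 4 items.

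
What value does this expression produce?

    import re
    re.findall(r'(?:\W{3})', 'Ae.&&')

Pattern: exactly 3 of a non-word character (non-capturing group).
Matches: at [2:5] → '.&&'.
With no groups in the pattern, `findall` gives back each whole match — 1 here.

['.&&']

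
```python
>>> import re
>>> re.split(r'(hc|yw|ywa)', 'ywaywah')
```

['', 'yw', 'a', 'yw', 'ah']

Alternation tries branches left to right and keeps the first one that lets the overall match succeed at that position.
The group in the pattern means `split` returns the separators' captures alongside the pieces.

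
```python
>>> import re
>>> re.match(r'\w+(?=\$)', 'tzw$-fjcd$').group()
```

'tzw'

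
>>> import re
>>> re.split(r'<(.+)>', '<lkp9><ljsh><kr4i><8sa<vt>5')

Matches to split on: at [0:26] → '<lkp9><ljsh><kr4i><8sa<vt>'.
Because the pattern has a capturing group, `split` also inserts each captured text between the pieces.

['', 'lkp9><ljsh><kr4i><8sa<vt', '5']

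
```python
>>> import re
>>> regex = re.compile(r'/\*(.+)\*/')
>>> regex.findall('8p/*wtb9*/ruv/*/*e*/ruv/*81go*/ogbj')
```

['wtb9*/ruv/*/*e*/ruv/*81go']

Matches: at [2:31] match '/*wtb9*/ruv/*/*e*/ruv/*81go*/', group 1 = 'wtb9*/ruv/*/*e*/ruv/*81go'.
Because there's exactly one group, `findall` drops the full match and keeps group 1 from the one hit.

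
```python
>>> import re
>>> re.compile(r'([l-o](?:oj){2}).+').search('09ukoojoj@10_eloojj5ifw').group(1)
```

'oojoj'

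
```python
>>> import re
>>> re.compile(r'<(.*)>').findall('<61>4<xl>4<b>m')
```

['61>4<xl>4<b']

Walking the string: at [0:13] match '<61>4<xl>4<b>', group 1 = '61>4<xl>4<b'.
Because there's exactly one group, `findall` drops the full match and keeps group 1 from the one hit.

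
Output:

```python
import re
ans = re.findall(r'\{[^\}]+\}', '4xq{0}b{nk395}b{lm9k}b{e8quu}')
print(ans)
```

['{0}', '{nk395}', '{lm9k}', '{e8quu}']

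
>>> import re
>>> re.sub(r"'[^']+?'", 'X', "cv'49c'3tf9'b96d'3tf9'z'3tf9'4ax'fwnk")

'cvX3tf9X3tf9X3tf9Xfwnk'

Matches: at [2:7] → "'49c'"; at [11:17] → "'b96d'"; at [21:24] → "'z'"; at [28:33] → "'4ax'".
Each match is replaced by 'X'.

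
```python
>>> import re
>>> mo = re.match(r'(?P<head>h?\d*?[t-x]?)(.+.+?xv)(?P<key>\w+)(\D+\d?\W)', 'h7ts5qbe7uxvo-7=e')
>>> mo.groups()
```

('h', '7ts5qbe7uxv', 'o', '-7=')

The match spans [0:16] → 'h7ts5qbe7uxvo-7='.
Captured: group 1 = 'h', group 2 = '7ts5qbe7uxv', group 3 = 'o', group 4 = '-7='.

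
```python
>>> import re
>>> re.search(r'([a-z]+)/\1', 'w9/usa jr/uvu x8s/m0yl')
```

`\1` is not a pattern — it's the concrete string captured by group 1, re-applied verbatim.
`search` walks the string left to right and returns the first match it finds.
Here no position works, so the call returns None.

None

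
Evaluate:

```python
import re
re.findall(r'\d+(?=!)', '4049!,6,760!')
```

Because the assertion is zero-width, the text it checks is not consumed and won't appear in the result.
Scanning left to right: at [0:4] → '4049'; at [8:11] → '760'.
With no groups in the pattern, `findall` gives back each whole match — 2 here.

['4049', '760']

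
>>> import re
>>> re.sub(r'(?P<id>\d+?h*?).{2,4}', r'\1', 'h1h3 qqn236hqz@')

'h1qn2z@'

With the lazy modifier that quantifier settles for the fewest repetitions that let the rest of the pattern succeed (the atoms after it are unaffected and can still be greedy).
The replacement refers to a captured group, so each match is rewritten using its own captured text.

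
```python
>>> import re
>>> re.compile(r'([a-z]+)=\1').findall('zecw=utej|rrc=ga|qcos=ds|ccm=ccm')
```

A backreference is literal: `\1` must see the identical characters the first group matched.
Walking the string: at [25:32] match 'ccm=ccm', group 1 = 'ccm'.
With a single group, `findall` returns only what that group captured — 1 item.

['ccm']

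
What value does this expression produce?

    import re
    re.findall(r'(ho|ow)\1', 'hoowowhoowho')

A backreference is literal: `\1` must see the identical characters the first group matched.
With a single group, `findall` returns only what that group captured — 1 item.

['ow']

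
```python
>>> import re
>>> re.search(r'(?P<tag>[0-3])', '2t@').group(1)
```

The pattern matches a character in [0-3] (captured as 'tag').
`re.search` tries every starting position until one works.
The match spans [0:1] → '2'.
Captured: group 1 = '2'.

'2'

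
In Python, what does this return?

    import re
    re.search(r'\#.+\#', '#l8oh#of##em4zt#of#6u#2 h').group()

The match spans [0:22] → '#l8oh#of##em4zt#of#6u#'.

'#l8oh#of##em4zt#of#6u#'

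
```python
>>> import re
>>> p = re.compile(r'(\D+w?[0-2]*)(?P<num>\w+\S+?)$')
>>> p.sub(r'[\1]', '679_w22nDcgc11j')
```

The replacement refers to a captured group, so each match is rewritten using its own captured text.

'679[_w22]'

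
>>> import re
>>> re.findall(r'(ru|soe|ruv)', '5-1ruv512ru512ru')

The regex engine tests alternatives in the order written; an earlier branch that matches wins even if a later one would match more.
Matches: at [3:5] match 'ru', group 1 = 'ru'; at [9:11] match 'ru', group 1 = 'ru'; at [14:16] match 'ru', group 1 = 'ru'.
With a single group, `findall` returns only what that group captured — 3 items.

['ru', 'ru', 'ru']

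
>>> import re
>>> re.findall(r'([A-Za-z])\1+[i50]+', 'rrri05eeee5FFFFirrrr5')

['r', 'e', 'F', 'r']

`\1` is not a pattern — it's the concrete string captured by group 1, re-applied verbatim.
With a single group, `findall` returns only what that group captured — 4 items.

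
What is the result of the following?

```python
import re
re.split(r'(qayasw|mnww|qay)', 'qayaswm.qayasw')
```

Branches in `(...|...)` are attempted left-to-right; the first branch that allows the whole pattern to succeed is taken.
Matches to split on: at [0:6] → 'qayasw'; at [8:14] → 'qayasw'.
With a capturing group present, the delimiter's captured portion is kept in the result list.

['', 'qayasw', 'm.', 'qayasw', '']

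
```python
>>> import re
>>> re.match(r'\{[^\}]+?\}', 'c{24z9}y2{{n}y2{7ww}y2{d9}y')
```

With `match`, the pattern is implicitly anchored at the beginning.
Here the string doesn't start with a match, so the call returns None.

None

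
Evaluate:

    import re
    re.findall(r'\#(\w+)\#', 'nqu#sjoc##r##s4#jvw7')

['sjoc', 'r', 's4']

Scanning left to right: at [3:9] match '#sjoc#', group 1 = 'sjoc'; at [9:12] match '#r#', group 1 = 'r'; at [12:16] match '#s4#', group 1 = 's4'.
`findall` collects group 1 from each match (3 total).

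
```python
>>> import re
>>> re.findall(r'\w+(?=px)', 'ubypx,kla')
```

The `(?=…)`/`(?<=…)` assertion just peeks at neighbouring text; it doesn't advance the match position.
Matches: at [0:3] → 'uby'.
Since nothing is captured, `findall` lists the 1 matched substring directly.

['uby']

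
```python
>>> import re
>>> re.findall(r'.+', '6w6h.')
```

['6w6h.']

Pattern: one or more of any character.
No capturing groups, so `findall` returns the 1 full match string.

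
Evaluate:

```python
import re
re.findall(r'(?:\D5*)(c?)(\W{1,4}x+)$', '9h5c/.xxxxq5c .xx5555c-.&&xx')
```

Pattern: a non-digit, then zero or more of a literal '5' (non-capturing group); then optionally a literal 'c' (captured); then 1 to 4 of a non-word character, then one or more of a literal 'x' (captured); then anchored at the end.
Walking the string: at [16:28] match 'x5555c-.&&xx', groups = ('c', '-.&&xx').
With 2 capturing groups, `findall` returns a 2-tuple per match.

[('c', '-.&&xx')]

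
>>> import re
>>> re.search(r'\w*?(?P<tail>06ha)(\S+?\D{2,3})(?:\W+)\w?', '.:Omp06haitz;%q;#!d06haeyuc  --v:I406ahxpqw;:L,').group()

This matches zero or more of a word character (lazy); then the literal '06', then the literal 'ha' (captured as 'tail'); then one or more of a non-whitespace character (lazy), then 2 to 3 of a non-digit (captured); then one or more of a non-word character (non-capturing group); then optionally a word character.
Unlike `match`, `search` isn't anchored — it looks for the pattern anywhere in the string.
The match spans [2:15] → 'Omp06haitz;%q'.
Captured: group 1 = '06ha', group 2 = 'itz;'.

'Omp06haitz;%q'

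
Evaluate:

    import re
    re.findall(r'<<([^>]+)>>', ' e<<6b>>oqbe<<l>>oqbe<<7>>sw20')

Walking the string: at [2:8] match '<<6b>>', group 1 = '6b'; at [12:17] match '<<l>>', group 1 = 'l'; at [21:26] match '<<7>>', group 1 = '7'.
One capturing group, so `findall` returns just the captured substring from each match — 3 in all.

['6b', 'l', '7']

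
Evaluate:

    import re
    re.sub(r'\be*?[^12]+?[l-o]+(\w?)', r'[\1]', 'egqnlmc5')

'[c]5'

The pattern matches a word boundary (`\b`, zero-width); then zero or more of the literal 'e' (lazy), then one or more of any character except [12] (lazy); then one or more of a character in [l-o]; then optionally a word character (captured).
Matches: at [0:7] → 'egqnlmc'.
`\1` in the replacement pulls in group 1's text for each match.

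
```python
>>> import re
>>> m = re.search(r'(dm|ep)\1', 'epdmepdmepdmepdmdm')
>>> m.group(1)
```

The backreference `\1` re-matches whatever the first group consumed, character for character.
`search` walks the string left to right and returns the first match it finds.
The match spans [14:18] → 'dmdm'.
Captured: group 1 = 'dm'.

'dm'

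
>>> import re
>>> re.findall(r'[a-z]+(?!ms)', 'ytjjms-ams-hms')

['ytjjms', 'ams', 'hms']

A negative assertion filters positions out without eating any characters.
With no groups in the pattern, `findall` gives back each whole match — 3 here.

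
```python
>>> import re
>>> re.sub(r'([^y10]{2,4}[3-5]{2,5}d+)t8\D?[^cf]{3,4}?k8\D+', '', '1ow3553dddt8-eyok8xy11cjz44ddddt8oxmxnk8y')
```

'111'

Pattern: 2 to 4 of any character except [y10], then 2 to 5 of a character in [3-5], then one or more of the literal 'd' (captured); then the literal 't8', then optionally a non-digit; then 3 to 4 of any character except [cf] (lazy), then the literal 'k8', then one or more of a non-digit.
Matches: at [1:20] → 'ow3553dddt8-eyok8xy'; at [22:41] → 'cjz44ddddt8oxmxnk8y'.
Every occurrence is swapped for ''.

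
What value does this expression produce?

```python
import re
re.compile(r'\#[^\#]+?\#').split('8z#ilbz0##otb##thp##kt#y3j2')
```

['8z', '', '', '', 'y3j2']

Matches to split on: at [2:9] → '#ilbz0#'; at [9:14] → '#otb#'; at [14:19] → '#thp#'; at [19:23] → '#kt#'.
`split` removes every match and returns the 5 fragments in between.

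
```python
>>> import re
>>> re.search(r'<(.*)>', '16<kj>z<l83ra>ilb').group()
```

'<kj>z<l83ra>'

Unlike `match`, `search` isn't anchored — it looks for the pattern anywhere in the string.
The match spans [2:14] → '<kj>z<l83ra>'.
Captured: group 1 = 'kj>z<l83ra'.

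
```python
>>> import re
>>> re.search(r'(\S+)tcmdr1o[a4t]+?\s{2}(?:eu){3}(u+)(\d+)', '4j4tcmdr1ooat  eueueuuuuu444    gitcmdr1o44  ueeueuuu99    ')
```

None

The pattern matches one or more of a non-whitespace character (captured); then the literal 'tcm', then the literal 'dr1', then the literal 'o'; then one or more of one of [a4t] (lazy), then exactly 2 of whitespace, then the literal 'eu' repeated 3 times; then one or more of a literal 'u' (captured); then one or more of a digit (captured).
`re.search` scans for the first position where the pattern succeeds.
Here nothing in the string fits, so the call returns None.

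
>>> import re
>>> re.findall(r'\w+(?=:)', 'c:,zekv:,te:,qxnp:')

['c', 'zekv', 'te', 'qxnp']

The `(?=…)`/`(?<=…)` assertion just peeks at neighbouring text; it doesn't advance the match position.
Matches: at [0:1] → 'c'; at [3:7] → 'zekv'; at [9:11] → 'te'; at [13:17] → 'qxnp'.
Since nothing is captured, `findall` lists the 4 matched substrings directly.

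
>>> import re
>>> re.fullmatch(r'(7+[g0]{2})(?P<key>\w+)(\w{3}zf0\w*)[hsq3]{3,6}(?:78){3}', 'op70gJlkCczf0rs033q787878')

None

The pattern matches one or more of a literal '7', then exactly 2 of one of [g0] (captured); then one or more of a word character (captured as 'key'); then exactly 3 of a word character, then the literal 'zf0', then zero or more of a word character (captured); then 3 to 6 of one of [hsq3], then the literal '78' repeated 3 times.
`fullmatch` succeeds only if the pattern covers the string from start to end.
Here there's no way to consume every character, so the call returns None.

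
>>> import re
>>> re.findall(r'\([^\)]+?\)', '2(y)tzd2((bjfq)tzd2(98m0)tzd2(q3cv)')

['(y)', '((bjfq)', '(98m0)', '(q3cv)']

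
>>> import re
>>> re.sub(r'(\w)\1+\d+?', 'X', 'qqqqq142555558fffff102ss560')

`\1` is not a pattern — it's the concrete string captured by group 1, re-applied verbatim.
Matches: at [0:6] → 'qqqqq1'; at [8:14] → '555558'; at [14:20] → 'fffff1'; at [22:25] → 'ss5'.
Every occurrence is swapped for 'X'.

'X42XX02X60'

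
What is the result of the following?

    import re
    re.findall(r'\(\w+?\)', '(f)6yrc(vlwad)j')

No capturing groups, so `findall` returns the 2 full match strings.

['(f)', '(vlwad)']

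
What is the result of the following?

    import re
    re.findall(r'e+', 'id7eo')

The pattern matches one or more of a literal 'e'.
Matches: at [3:4] → 'e'.
`findall` yields the raw match text (1 of them) because the pattern has no groups.

['e']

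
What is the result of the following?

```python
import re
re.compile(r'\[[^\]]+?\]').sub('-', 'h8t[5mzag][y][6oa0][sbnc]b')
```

Each match is replaced by '-'.

'h8t----b'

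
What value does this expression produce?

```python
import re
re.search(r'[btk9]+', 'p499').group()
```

'99'

This matches one or more of one of [btk9].
The match spans [2:4] → '99'.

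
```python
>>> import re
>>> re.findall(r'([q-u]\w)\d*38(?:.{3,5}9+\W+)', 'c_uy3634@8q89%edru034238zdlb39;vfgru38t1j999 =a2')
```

One capturing group, so `findall` returns just the captured substring from each match — 2 in all.

['ru', 'ru']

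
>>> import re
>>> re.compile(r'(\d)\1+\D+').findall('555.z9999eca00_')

['5', '9', '0']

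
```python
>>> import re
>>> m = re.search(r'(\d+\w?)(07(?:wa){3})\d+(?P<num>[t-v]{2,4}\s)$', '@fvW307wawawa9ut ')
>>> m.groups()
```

('3', '07wawawa', 'ut ')

Pattern: one or more of a digit, then optionally a word character (captured); then the literal '07', then the literal 'wa' repeated 3 times (captured); then one or more of a digit; then 2 to 4 of a character in [t-v], then whitespace (captured as 'num'); then anchored at the end.
`re.search` scans for the first position where the pattern succeeds.
The match spans [4:17] → '307wawawa9ut '.
Captured: group 1 = '3', group 2 = '07wawawa', group 3 = 'ut '.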